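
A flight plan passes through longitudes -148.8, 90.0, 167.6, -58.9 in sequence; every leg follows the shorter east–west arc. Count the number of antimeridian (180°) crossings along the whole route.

Leg 1: -148.8° → +90.0°, shortest Δλ = -121.2° (west) — crosses 180°.
Leg 2: +90.0° → +167.6°, shortest Δλ = 77.6° (east) — does not cross 180°.
Leg 3: +167.6° → -58.9°, shortest Δλ = 133.5° (east) — crosses 180°.
Total crossings: 2.

2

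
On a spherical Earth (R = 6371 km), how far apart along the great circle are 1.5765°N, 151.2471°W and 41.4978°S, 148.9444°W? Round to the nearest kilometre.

Δλ = -148.9444 − -151.2471 = 2.3027°.
Δφ = -41.4978 − 1.5765 = -43.0743°.
a = sin²(Δφ/2) + cos φ₁ · cos φ₂ · sin²(Δλ/2) = 0.135068.
c = 2·atan2(√a, √(1−a)) = 0.75267 rad → d = 6371·c ≈ 4795.28 km.

4795 km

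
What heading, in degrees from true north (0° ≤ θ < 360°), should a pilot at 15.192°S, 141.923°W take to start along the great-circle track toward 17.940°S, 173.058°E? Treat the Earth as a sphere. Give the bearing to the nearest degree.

260°

Δλ = 173.058 − -141.923 = 314.981°; wrapped into (−180°, 180°]: -45.019°.
θ = atan2( sin Δλ · cos φ₂ , cos φ₁ · sin φ₂ − sin φ₁ · cos φ₂ · cos Δλ )
  = atan2(-0.67295, -0.12102) = -100.195° → normalised to [0°, 360°): 259.805°.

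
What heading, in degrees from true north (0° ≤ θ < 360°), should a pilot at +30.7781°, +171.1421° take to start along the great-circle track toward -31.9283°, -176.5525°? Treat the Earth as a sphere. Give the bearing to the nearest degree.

Δλ = -176.5525 − 171.1421 = -347.6946°; wrapped into (−180°, 180°]: 12.3054°.
θ = atan2( sin Δλ · cos φ₂ , cos φ₁ · sin φ₂ − sin φ₁ · cos φ₂ · cos Δλ )
  = atan2(0.18088, -0.87869) = 168.368° → normalised to [0°, 360°): 168.368°.

168°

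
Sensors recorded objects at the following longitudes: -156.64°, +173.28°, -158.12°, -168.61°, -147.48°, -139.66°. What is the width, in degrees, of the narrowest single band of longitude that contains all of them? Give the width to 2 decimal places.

Sort the longitudes: -168.61°, -158.12°, -156.64°, -147.48°, -139.66°, +173.28°.
Eastward gaps between consecutive values (wrapping around): 10.49°, 1.48°, 9.16°, 7.82°, 312.94°, 18.11°.
Largest gap = 312.94° ⇒ minimal covering band is its complement: 360° − 312.94° = 47.06°.
Band runs from +173.28° eastward to -139.66°, crossing the antimeridian.

47.06°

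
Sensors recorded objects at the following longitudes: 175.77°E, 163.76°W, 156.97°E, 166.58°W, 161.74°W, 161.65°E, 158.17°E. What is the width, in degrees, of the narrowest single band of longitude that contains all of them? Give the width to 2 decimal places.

41.29°

Sort the longitudes: -166.58°, -163.76°, -161.74°, +156.97°, +158.17°, +161.65°, +175.77°.
Eastward gaps between consecutive values (wrapping around): 2.82°, 2.02°, 318.71°, 1.20°, 3.48°, 14.12°, 17.65°.
Largest gap = 318.71° ⇒ minimal covering band is its complement: 360° − 318.71° = 41.29°.
Band runs from +156.97° eastward to -161.74°, crossing the antimeridian.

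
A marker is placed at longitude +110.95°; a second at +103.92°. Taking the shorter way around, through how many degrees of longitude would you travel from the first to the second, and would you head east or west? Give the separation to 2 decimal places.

Raw difference: 103.92 − 110.95 = -7.03°.
Normalise into (−180°, 180°]: -7.03° stays -7.03°.
Negative ⇒ the second point lies to the west; separation 7.03°.

7.03° west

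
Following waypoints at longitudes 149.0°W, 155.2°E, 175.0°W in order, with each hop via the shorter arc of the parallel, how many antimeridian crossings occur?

Leg 1: -149.0° → +155.2°, shortest Δλ = -55.8° (west) — crosses 180°.
Leg 2: +155.2° → -175.0°, shortest Δλ = 29.8° (east) — crosses 180°.
Total crossings: 2.

2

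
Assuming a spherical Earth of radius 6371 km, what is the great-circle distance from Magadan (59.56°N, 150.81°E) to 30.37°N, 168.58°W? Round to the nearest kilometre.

Δλ = -168.58 − 150.81 = -319.39°; wrapped into (−180°, 180°]: 40.61°.
Δφ = 30.37 − 59.56 = -29.19°.
a = sin²(Δφ/2) + cos φ₁ · cos φ₂ · sin²(Δλ/2) = 0.116134.
c = 2·atan2(√a, √(1−a)) = 0.69550 rad → d = 6371·c ≈ 4431.05 km.

4431 km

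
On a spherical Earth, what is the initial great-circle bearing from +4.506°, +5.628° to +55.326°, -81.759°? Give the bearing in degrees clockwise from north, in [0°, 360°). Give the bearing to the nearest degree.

325°

Δλ = -81.759 − 5.628 = -87.387°.
θ = atan2( sin Δλ · cos φ₂ , cos φ₁ · sin φ₂ − sin φ₁ · cos φ₂ · cos Δλ )
  = atan2(-0.56831, 0.81782) = -34.796° → normalised to [0°, 360°): 325.204°.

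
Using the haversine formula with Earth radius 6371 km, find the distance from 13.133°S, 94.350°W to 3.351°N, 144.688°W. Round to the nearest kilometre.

Δλ = -144.688 − -94.350 = -50.338°.
Δφ = 3.351 − -13.133 = 16.484°.
a = sin²(Δφ/2) + cos φ₁ · cos φ₂ · sin²(Δλ/2) = 0.196390.
c = 2·atan2(√a, √(1−a)) = 0.91824 rad → d = 6371·c ≈ 5850.10 km.

5850 km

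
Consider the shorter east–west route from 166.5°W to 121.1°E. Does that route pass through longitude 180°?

Naïve |121.1 − -166.5| = 287.6° > 180°, so the shorter arc goes the other way round — across 180°.
Signed shortest Δλ = ((121.1 − -166.5 + 180) mod 360) − 180 = -72.4°.
Going west by 72.4° from -166.5° passes through 180° before reaching +121.1°.

Yes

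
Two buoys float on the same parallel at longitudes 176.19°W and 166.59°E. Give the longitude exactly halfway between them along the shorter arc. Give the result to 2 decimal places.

175.20°E

Signed shortest Δλ from -176.19° to +166.59° is -17.22°.
Midpoint longitude = -176.19° + (-17.22°)/2 = -176.19° − 8.61° = -184.80°.
Normalise into (−180°, 180°]: +175.20°.
(The naïve average (-176.19 + +166.59)/2 = -4.8° is on the wrong side of the globe.)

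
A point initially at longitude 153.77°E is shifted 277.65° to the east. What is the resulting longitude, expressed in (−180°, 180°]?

Start at +153.77°; shift +277.65° → +431.42°.
+431.42° lies outside (−180°, 180°]; subtract 360° → +71.42°.

71.42°E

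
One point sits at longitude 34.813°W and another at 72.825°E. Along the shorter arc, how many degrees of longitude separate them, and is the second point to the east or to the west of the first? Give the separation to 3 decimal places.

107.638° east

Raw difference: 72.825 − -34.813 = 107.638°.
Normalise into (−180°, 180°]: 107.638° stays 107.638°.
Positive ⇒ the second point lies to the east; separation 107.638°.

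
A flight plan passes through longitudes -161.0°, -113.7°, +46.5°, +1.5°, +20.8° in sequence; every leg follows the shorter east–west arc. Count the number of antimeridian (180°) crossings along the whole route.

Leg 1: -161.0° → -113.7°, shortest Δλ = 47.3° (east) — does not cross 180°.
Leg 2: -113.7° → +46.5°, shortest Δλ = 160.2° (east) — does not cross 180°.
Leg 3: +46.5° → +1.5°, shortest Δλ = -45.0° (west) — does not cross 180°.
Leg 4: +1.5° → +20.8°, shortest Δλ = 19.3° (east) — does not cross 180°.
Total crossings: 0.

0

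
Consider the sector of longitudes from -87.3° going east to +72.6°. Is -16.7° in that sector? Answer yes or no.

Yes

Band width going east from -87.3° to +72.6°: ((72.6 − -87.3) mod 360) = 159.9°.
Offset of -16.7° east of the west edge: ((-16.7 − -87.3) mod 360) = 70.6°.
70.6° ≤ 159.9° ⇒ inside.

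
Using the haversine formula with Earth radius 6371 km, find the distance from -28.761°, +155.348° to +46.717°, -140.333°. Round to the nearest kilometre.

10581 km

Δλ = -140.333 − 155.348 = -295.681°; wrapped into (−180°, 180°]: 64.319°.
Δφ = 46.717 − -28.761 = 75.478°.
a = sin²(Δφ/2) + cos φ₁ · cos φ₂ · sin²(Δλ/2) = 0.544906.
c = 2·atan2(√a, √(1−a)) = 1.66073 rad → d = 6371·c ≈ 10580.51 km.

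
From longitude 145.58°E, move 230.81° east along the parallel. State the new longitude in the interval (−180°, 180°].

Start at +145.58°; shift +230.81° → +376.39°.
+376.39° lies outside (−180°, 180°]; subtract 360° → +16.39°.

16.39°E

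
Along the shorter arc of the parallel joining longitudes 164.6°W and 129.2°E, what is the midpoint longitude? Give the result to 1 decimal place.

162.3°E

Signed shortest Δλ from -164.6° to +129.2° is -66.2°.
Midpoint longitude = -164.6° + (-66.2°)/2 = -164.6° − 33.1° = -197.7°.
Normalise into (−180°, 180°]: +162.3°.
(The naïve average (-164.6 + +129.2)/2 = -17.7° is on the wrong side of the globe.)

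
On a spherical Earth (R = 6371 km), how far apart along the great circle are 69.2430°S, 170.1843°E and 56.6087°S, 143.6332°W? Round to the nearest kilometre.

2633 km

Δλ = -143.6332 − 170.1843 = -313.8175°; wrapped into (−180°, 180°]: 46.1825°.
Δφ = -56.6087 − -69.2430 = 12.6343°.
a = sin²(Δφ/2) + cos φ₁ · cos φ₂ · sin²(Δλ/2) = 0.042109.
c = 2·atan2(√a, √(1−a)) = 0.41335 rad → d = 6371·c ≈ 2633.43 km.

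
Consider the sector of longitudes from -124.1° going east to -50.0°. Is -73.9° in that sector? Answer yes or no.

Yes

Band width going east from -124.1° to -50.0°: ((-50.0 − -124.1) mod 360) = 74.1°.
Offset of -73.9° east of the west edge: ((-73.9 − -124.1) mod 360) = 50.2°.
50.2° ≤ 74.1° ⇒ inside.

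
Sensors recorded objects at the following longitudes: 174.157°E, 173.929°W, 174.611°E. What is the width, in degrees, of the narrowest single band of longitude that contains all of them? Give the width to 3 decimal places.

Sort the longitudes: -173.929°, +174.157°, +174.611°.
Eastward gaps between consecutive values (wrapping around): 348.086°, 0.454°, 11.460°.
Largest gap = 348.086° ⇒ minimal covering band is its complement: 360° − 348.086° = 11.914°.
Band runs from +174.157° eastward to -173.929°, crossing the antimeridian.

11.914°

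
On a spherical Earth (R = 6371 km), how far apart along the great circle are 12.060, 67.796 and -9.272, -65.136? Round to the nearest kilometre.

14868 km

Δλ = -65.136 − 67.796 = -132.932°.
Δφ = -9.272 − 12.060 = -21.332°.
a = sin²(Δφ/2) + cos φ₁ · cos φ₂ · sin²(Δλ/2) = 0.845529.
c = 2·atan2(√a, √(1−a)) = 2.33375 rad → d = 6371·c ≈ 14868.31 km.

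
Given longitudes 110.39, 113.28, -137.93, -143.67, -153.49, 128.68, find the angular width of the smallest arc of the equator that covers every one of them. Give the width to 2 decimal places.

111.68°

Sort the longitudes: -153.49°, -143.67°, -137.93°, +110.39°, +113.28°, +128.68°.
Eastward gaps between consecutive values (wrapping around): 9.82°, 5.74°, 248.32°, 2.89°, 15.40°, 77.83°.
Largest gap = 248.32° ⇒ minimal covering band is its complement: 360° − 248.32° = 111.68°.
Band runs from +110.39° eastward to -137.93°, crossing the antimeridian.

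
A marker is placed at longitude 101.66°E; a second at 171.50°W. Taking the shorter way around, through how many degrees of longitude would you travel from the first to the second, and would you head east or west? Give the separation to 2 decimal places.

86.84° east

Raw difference: -171.50 − 101.66 = -273.16°.
Normalise into (−180°, 180°]: -273.16° + 360° = 86.84°.
Positive ⇒ the second point lies to the east; separation 86.84°.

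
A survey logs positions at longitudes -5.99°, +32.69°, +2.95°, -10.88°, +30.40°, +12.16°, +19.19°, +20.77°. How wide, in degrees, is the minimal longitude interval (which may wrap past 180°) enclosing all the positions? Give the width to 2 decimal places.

43.57°

Sort the longitudes: -10.88°, -5.99°, +2.95°, +12.16°, +19.19°, +20.77°, +30.40°, +32.69°.
Eastward gaps between consecutive values (wrapping around): 4.89°, 8.94°, 9.21°, 7.03°, 1.58°, 9.63°, 2.29°, 316.43°.
Largest gap = 316.43° ⇒ minimal covering band is its complement: 360° − 316.43° = 43.57°.
Band runs from -10.88° eastward to +32.69°.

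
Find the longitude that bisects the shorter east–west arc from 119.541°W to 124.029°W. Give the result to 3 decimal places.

Signed shortest Δλ from -119.541° to -124.029° is -4.488°.
Midpoint longitude = -119.541° + (-4.488°)/2 = -119.541° − 2.244° = -121.785°.

121.785°W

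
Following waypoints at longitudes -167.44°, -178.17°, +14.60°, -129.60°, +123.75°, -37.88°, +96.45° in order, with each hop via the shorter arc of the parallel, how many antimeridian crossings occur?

2

Leg 1: -167.44° → -178.17°, shortest Δλ = -10.73° (west) — does not cross 180°.
Leg 2: -178.17° → +14.60°, shortest Δλ = -167.23° (west) — crosses 180°.
Leg 3: +14.60° → -129.60°, shortest Δλ = -144.2° (west) — does not cross 180°.
Leg 4: -129.60° → +123.75°, shortest Δλ = -106.65° (west) — crosses 180°.
Leg 5: +123.75° → -37.88°, shortest Δλ = -161.63° (west) — does not cross 180°.
Leg 6: -37.88° → +96.45°, shortest Δλ = 134.33° (east) — does not cross 180°.
Total crossings: 2.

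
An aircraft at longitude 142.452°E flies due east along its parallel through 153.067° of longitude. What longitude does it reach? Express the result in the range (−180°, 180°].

64.481°W

Start at +142.452°; shift +153.067° → +295.519°.
+295.519° lies outside (−180°, 180°]; subtract 360° → -64.481°.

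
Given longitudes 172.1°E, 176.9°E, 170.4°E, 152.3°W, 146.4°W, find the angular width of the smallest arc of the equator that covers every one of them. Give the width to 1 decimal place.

43.2°

Sort the longitudes: -152.3°, -146.4°, +170.4°, +172.1°, +176.9°.
Eastward gaps between consecutive values (wrapping around): 5.9°, 316.8°, 1.7°, 4.8°, 30.8°.
Largest gap = 316.8° ⇒ minimal covering band is its complement: 360° − 316.8° = 43.2°.
Band runs from +170.4° eastward to -146.4°, crossing the antimeridian.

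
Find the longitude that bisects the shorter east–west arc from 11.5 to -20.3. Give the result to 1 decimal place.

Signed shortest Δλ from +11.5° to -20.3° is -31.8°.
Midpoint longitude = +11.5° + (-31.8°)/2 = +11.5° − 15.9° = -4.4°.

-4.4°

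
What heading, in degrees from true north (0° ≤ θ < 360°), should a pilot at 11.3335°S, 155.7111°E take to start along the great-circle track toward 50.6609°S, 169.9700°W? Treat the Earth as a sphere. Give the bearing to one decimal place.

151.4°

Δλ = -169.9700 − 155.7111 = -325.6811°; wrapped into (−180°, 180°]: 34.3189°.
θ = atan2( sin Δλ · cos φ₂ , cos φ₁ · sin φ₂ − sin φ₁ · cos φ₂ · cos Δλ )
  = atan2(0.35740, -0.65544) = 151.397° → normalised to [0°, 360°): 151.397°.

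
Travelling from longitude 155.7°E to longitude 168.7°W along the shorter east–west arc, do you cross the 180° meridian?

Yes

Naïve |-168.7 − 155.7| = 324.4° > 180°, so the shorter arc goes the other way round — across 180°.
Signed shortest Δλ = ((-168.7 − 155.7 + 180) mod 360) − 180 = 35.6°.
Going east by 35.6° from +155.7° passes through 180° before reaching -168.7°.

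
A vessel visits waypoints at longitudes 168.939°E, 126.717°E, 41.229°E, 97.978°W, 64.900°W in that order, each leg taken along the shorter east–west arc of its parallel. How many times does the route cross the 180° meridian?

0

Leg 1: +168.939° → +126.717°, shortest Δλ = -42.222° (west) — does not cross 180°.
Leg 2: +126.717° → +41.229°, shortest Δλ = -85.488° (west) — does not cross 180°.
Leg 3: +41.229° → -97.978°, shortest Δλ = -139.207° (west) — does not cross 180°.
Leg 4: -97.978° → -64.900°, shortest Δλ = 33.078° (east) — does not cross 180°.
Total crossings: 0.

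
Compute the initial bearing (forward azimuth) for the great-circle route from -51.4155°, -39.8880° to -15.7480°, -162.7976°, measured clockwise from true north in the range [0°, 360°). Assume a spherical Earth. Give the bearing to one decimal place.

234.4°

Δλ = -162.7976 − -39.8880 = -122.9096°.
θ = atan2( sin Δλ · cos φ₂ , cos φ₁ · sin φ₂ − sin φ₁ · cos φ₂ · cos Δλ )
  = atan2(-0.80802, -0.57803) = -125.579° → normalised to [0°, 360°): 234.421°.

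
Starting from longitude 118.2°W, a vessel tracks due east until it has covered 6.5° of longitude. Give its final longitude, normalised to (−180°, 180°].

111.7°W

Start at -118.2°; shift +6.5° → -111.7°.
-111.7° already lies in (−180°, 180°].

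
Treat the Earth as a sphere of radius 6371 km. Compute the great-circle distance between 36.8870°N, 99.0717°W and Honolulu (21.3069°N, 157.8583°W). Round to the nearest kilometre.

5874 km

Δλ = -157.8583 − -99.0717 = -58.7866°.
Δφ = 21.3069 − 36.8870 = -15.5801°.
a = sin²(Δφ/2) + cos φ₁ · cos φ₂ · sin²(Δλ/2) = 0.197869.
c = 2·atan2(√a, √(1−a)) = 0.92196 rad → d = 6371·c ≈ 5873.79 km.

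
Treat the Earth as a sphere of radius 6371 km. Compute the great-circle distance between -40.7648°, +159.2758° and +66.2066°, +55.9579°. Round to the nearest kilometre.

Δλ = 55.9579 − 159.2758 = -103.3179°.
Δφ = 66.2066 − -40.7648 = 106.9714°.
a = sin²(Δφ/2) + cos φ₁ · cos φ₂ · sin²(Δλ/2) = 0.833923.
c = 2·atan2(√a, √(1−a)) = 2.30211 rad → d = 6371·c ≈ 14666.73 km.

14667 km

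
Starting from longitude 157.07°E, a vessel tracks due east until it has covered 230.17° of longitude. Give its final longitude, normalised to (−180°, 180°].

Start at +157.07°; shift +230.17° → +387.24°.
+387.24° lies outside (−180°, 180°]; subtract 360° → +27.24°.

27.24°E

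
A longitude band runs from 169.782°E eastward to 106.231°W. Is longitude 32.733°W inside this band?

No

Band width going east from +169.782° to -106.231°: ((-106.231 − 169.782) mod 360) = 83.987°.
Offset of -32.733° east of the west edge: ((-32.733 − 169.782) mod 360) = 157.485°.
157.485° > 83.987° ⇒ outside.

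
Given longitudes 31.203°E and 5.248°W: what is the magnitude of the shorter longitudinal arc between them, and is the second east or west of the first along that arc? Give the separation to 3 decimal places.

36.451° west

Raw difference: -5.248 − 31.203 = -36.451°.
Normalise into (−180°, 180°]: -36.451° stays -36.451°.
Negative ⇒ the second point lies to the west; separation 36.451°.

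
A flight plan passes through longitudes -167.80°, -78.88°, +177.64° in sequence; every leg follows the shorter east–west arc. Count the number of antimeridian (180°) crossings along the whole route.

Leg 1: -167.80° → -78.88°, shortest Δλ = 88.92° (east) — does not cross 180°.
Leg 2: -78.88° → +177.64°, shortest Δλ = -103.48° (west) — crosses 180°.
Total crossings: 1.

1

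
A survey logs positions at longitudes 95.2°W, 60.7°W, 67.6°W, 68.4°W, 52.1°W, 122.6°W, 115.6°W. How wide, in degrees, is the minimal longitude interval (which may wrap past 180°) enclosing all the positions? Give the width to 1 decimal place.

Sort the longitudes: -122.6°, -115.6°, -95.2°, -68.4°, -67.6°, -60.7°, -52.1°.
Eastward gaps between consecutive values (wrapping around): 7.0°, 20.4°, 26.8°, 0.8°, 6.9°, 8.6°, 289.5°.
Largest gap = 289.5° ⇒ minimal covering band is its complement: 360° − 289.5° = 70.5°.
Band runs from -122.6° eastward to -52.1°.

70.5°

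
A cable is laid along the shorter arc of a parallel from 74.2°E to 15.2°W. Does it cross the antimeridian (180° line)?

No

Signed shortest Δλ = ((-15.2 − 74.2 + 180) mod 360) − 180 = -89.4°.
Going west by 89.4° from +74.2° reaches -15.2° without touching 180°.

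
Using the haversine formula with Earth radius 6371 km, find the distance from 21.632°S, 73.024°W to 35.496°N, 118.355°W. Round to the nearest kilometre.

7946 km

Δλ = -118.355 − -73.024 = -45.331°.
Δφ = 35.496 − -21.632 = 57.128°.
a = sin²(Δφ/2) + cos φ₁ · cos φ₂ · sin²(Δλ/2) = 0.341001.
c = 2·atan2(√a, √(1−a)) = 1.24718 rad → d = 6371·c ≈ 7945.78 km.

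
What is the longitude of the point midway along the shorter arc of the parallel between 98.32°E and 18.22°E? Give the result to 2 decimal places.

Signed shortest Δλ from +98.32° to +18.22° is -80.10°.
Midpoint longitude = +98.32° + (-80.10°)/2 = +98.32° − 40.05° = +58.27°.

58.27°E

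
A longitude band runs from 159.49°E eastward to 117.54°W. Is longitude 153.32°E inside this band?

Band width going east from +159.49° to -117.54°: ((-117.54 − 159.49) mod 360) = 82.97°.
Offset of +153.32° east of the west edge: ((153.32 − 159.49) mod 360) = 353.83°.
353.83° > 82.97° ⇒ outside.

No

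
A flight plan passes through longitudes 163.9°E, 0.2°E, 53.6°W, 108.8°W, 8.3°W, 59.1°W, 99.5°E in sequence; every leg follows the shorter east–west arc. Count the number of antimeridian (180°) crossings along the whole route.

Leg 1: +163.9° → +0.2°, shortest Δλ = -163.7° (west) — does not cross 180°.
Leg 2: +0.2° → -53.6°, shortest Δλ = -53.8° (west) — does not cross 180°.
Leg 3: -53.6° → -108.8°, shortest Δλ = -55.2° (west) — does not cross 180°.
Leg 4: -108.8° → -8.3°, shortest Δλ = 100.5° (east) — does not cross 180°.
Leg 5: -8.3° → -59.1°, shortest Δλ = -50.8° (west) — does not cross 180°.
Leg 6: -59.1° → +99.5°, shortest Δλ = 158.6° (east) — does not cross 180°.
Total crossings: 0.

0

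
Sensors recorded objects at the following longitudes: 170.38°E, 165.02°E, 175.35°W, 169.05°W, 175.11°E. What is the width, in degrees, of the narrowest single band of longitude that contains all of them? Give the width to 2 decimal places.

Sort the longitudes: -175.35°, -169.05°, +165.02°, +170.38°, +175.11°.
Eastward gaps between consecutive values (wrapping around): 6.30°, 334.07°, 5.36°, 4.73°, 9.54°.
Largest gap = 334.07° ⇒ minimal covering band is its complement: 360° − 334.07° = 25.93°.
Band runs from +165.02° eastward to -169.05°, crossing the antimeridian.

25.93°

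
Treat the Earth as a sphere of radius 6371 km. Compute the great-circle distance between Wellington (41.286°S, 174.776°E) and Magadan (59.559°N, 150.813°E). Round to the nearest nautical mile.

6170 nmi

Δλ = 150.813 − 174.776 = -23.963°.
Δφ = 59.559 − -41.286 = 100.845°.
a = sin²(Δφ/2) + cos φ₁ · cos φ₂ · sin²(Δλ/2) = 0.610483.
c = 2·atan2(√a, √(1−a)) = 1.79360 rad → d = 6371·c ≈ 11427.04 km ≈ 6170.11 nmi.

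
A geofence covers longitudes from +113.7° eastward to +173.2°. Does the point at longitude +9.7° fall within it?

Band width going east from +113.7° to +173.2°: ((173.2 − 113.7) mod 360) = 59.5°.
Offset of +9.7° east of the west edge: ((9.7 − 113.7) mod 360) = 256.0°.
256.0° > 59.5° ⇒ outside.

No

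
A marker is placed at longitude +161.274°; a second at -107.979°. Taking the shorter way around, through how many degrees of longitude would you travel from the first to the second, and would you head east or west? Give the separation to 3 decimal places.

Raw difference: -107.979 − 161.274 = -269.253°.
Normalise into (−180°, 180°]: -269.253° + 360° = 90.747°.
Positive ⇒ the second point lies to the east; separation 90.747°.

90.747° east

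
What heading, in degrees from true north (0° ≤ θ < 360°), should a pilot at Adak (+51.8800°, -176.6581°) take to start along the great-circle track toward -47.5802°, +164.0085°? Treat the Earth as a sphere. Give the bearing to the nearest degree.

Δλ = 164.0085 − -176.6581 = 340.6666°; wrapped into (−180°, 180°]: -19.3334°.
θ = atan2( sin Δλ · cos φ₂ , cos φ₁ · sin φ₂ − sin φ₁ · cos φ₂ · cos Δλ )
  = atan2(-0.22332, -0.95647) = -166.858° → normalised to [0°, 360°): 193.142°.

193°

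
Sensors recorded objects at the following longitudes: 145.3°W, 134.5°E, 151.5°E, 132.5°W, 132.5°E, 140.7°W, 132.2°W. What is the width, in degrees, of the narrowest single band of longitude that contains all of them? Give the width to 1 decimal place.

95.3°

Sort the longitudes: -145.3°, -140.7°, -132.5°, -132.2°, +132.5°, +134.5°, +151.5°.
Eastward gaps between consecutive values (wrapping around): 4.6°, 8.2°, 0.3°, 264.7°, 2.0°, 17.0°, 63.2°.
Largest gap = 264.7° ⇒ minimal covering band is its complement: 360° − 264.7° = 95.3°.
Band runs from +132.5° eastward to -132.2°, crossing the antimeridian.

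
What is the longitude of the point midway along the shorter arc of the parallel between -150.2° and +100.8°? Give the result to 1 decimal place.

Signed shortest Δλ from -150.2° to +100.8° is -109.0°.
Midpoint longitude = -150.2° + (-109.0°)/2 = -150.2° − 54.5° = -204.7°.
Normalise into (−180°, 180°]: +155.3°.
(The naïve average (-150.2 + +100.8)/2 = -24.7° is on the wrong side of the globe.)

+155.3°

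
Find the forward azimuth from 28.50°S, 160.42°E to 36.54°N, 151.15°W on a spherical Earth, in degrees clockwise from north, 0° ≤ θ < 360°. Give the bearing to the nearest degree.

38°

Δλ = -151.15 − 160.42 = -311.57°; wrapped into (−180°, 180°]: 48.43°.
θ = atan2( sin Δλ · cos φ₂ , cos φ₁ · sin φ₂ − sin φ₁ · cos φ₂ · cos Δλ )
  = atan2(0.60109, 0.77761) = 37.704° → normalised to [0°, 360°): 37.704°.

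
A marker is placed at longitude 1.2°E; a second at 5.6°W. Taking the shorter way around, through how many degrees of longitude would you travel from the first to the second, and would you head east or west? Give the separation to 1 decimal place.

Raw difference: -5.6 − 1.2 = -6.8°.
Normalise into (−180°, 180°]: -6.8° stays -6.8°.
Negative ⇒ the second point lies to the west; separation 6.8°.

6.8° west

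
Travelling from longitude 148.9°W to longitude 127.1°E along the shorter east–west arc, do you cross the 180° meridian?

Yes

Naïve |127.1 − -148.9| = 276.0° > 180°, so the shorter arc goes the other way round — across 180°.
Signed shortest Δλ = ((127.1 − -148.9 + 180) mod 360) − 180 = -84.0°.
Going west by 84.0° from -148.9° passes through 180° before reaching +127.1°.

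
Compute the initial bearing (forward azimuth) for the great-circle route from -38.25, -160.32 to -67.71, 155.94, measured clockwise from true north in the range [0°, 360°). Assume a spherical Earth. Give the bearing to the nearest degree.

205°

Δλ = 155.94 − -160.32 = 316.26°; wrapped into (−180°, 180°]: -43.74°.
θ = atan2( sin Δλ · cos φ₂ , cos φ₁ · sin φ₂ − sin φ₁ · cos φ₂ · cos Δλ )
  = atan2(-0.26224, -0.55698) = -154.788° → normalised to [0°, 360°): 205.212°.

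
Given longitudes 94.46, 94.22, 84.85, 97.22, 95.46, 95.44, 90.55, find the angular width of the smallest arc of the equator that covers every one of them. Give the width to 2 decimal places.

Sort the longitudes: +84.85°, +90.55°, +94.22°, +94.46°, +95.44°, +95.46°, +97.22°.
Eastward gaps between consecutive values (wrapping around): 5.70°, 3.67°, 0.24°, 0.98°, 0.02°, 1.76°, 347.63°.
Largest gap = 347.63° ⇒ minimal covering band is its complement: 360° − 347.63° = 12.37°.
Band runs from +84.85° eastward to +97.22°.

12.37°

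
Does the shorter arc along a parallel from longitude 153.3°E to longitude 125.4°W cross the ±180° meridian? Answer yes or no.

Yes

Naïve |-125.4 − 153.3| = 278.7° > 180°, so the shorter arc goes the other way round — across 180°.
Signed shortest Δλ = ((-125.4 − 153.3 + 180) mod 360) − 180 = 81.3°.
Going east by 81.3° from +153.3° passes through 180° before reaching -125.4°.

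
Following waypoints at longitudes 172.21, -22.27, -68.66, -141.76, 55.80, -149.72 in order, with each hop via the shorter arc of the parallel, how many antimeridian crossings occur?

3

Leg 1: +172.21° → -22.27°, shortest Δλ = 165.52° (east) — crosses 180°.
Leg 2: -22.27° → -68.66°, shortest Δλ = -46.39° (west) — does not cross 180°.
Leg 3: -68.66° → -141.76°, shortest Δλ = -73.1° (west) — does not cross 180°.
Leg 4: -141.76° → +55.80°, shortest Δλ = -162.44° (west) — crosses 180°.
Leg 5: +55.80° → -149.72°, shortest Δλ = 154.48° (east) — crosses 180°.
Total crossings: 3.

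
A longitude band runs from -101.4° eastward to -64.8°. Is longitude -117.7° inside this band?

No

Band width going east from -101.4° to -64.8°: ((-64.8 − -101.4) mod 360) = 36.6°.
Offset of -117.7° east of the west edge: ((-117.7 − -101.4) mod 360) = 343.7°.
343.7° > 36.6° ⇒ outside.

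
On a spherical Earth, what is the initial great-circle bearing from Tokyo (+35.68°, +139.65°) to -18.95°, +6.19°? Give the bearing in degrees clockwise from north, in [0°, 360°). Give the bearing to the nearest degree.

280°

Δλ = 6.19 − 139.65 = -133.46°.
θ = atan2( sin Δλ · cos φ₂ , cos φ₁ · sin φ₂ − sin φ₁ · cos φ₂ · cos Δλ )
  = atan2(-0.68652, 0.11566) = -80.437° → normalised to [0°, 360°): 279.563°.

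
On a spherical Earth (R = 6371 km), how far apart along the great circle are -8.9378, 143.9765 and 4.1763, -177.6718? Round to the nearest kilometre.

Δλ = -177.6718 − 143.9765 = -321.6483°; wrapped into (−180°, 180°]: 38.3517°.
Δφ = 4.1763 − -8.9378 = 13.1141°.
a = sin²(Δφ/2) + cos φ₁ · cos φ₂ · sin²(Δλ/2) = 0.119338.
c = 2·atan2(√a, √(1−a)) = 0.70544 rad → d = 6371·c ≈ 4494.39 km.

4494 km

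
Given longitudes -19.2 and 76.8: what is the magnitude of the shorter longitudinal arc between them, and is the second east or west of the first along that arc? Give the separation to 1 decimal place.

96.0° east

Raw difference: 76.8 − -19.2 = 96.0°.
Normalise into (−180°, 180°]: 96.0° stays 96.0°.
Positive ⇒ the second point lies to the east; separation 96.0°.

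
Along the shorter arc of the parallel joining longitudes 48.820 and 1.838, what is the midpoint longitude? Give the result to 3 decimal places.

+25.329°

Signed shortest Δλ from +48.820° to +1.838° is -46.982°.
Midpoint longitude = +48.820° + (-46.982°)/2 = +48.820° − 23.491° = +25.329°.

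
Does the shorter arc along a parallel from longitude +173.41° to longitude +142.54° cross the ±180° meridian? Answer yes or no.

No

Signed shortest Δλ = ((142.54 − 173.41 + 180) mod 360) − 180 = -30.87°.
Going west by 30.87° from +173.41° reaches +142.54° without touching 180°.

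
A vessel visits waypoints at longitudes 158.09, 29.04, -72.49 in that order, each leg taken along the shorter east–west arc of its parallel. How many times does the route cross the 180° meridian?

0

Leg 1: +158.09° → +29.04°, shortest Δλ = -129.05° (west) — does not cross 180°.
Leg 2: +29.04° → -72.49°, shortest Δλ = -101.53° (west) — does not cross 180°.
Total crossings: 0.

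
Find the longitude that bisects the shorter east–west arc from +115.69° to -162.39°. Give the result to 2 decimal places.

+156.65°

Signed shortest Δλ from +115.69° to -162.39° is +81.92°.
Midpoint longitude = +115.69° + (+81.92°)/2 = +115.69° + 40.96° = +156.65°.
(The naïve average (+115.69 + -162.39)/2 = -23.35° is on the wrong side of the globe.)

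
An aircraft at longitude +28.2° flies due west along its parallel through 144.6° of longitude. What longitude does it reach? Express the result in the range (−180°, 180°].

-116.4°

Start at +28.2°; shift −144.6° → -116.4°.
-116.4° already lies in (−180°, 180°].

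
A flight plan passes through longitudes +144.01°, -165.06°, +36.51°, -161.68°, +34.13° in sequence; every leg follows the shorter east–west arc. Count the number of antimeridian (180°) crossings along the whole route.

4

Leg 1: +144.01° → -165.06°, shortest Δλ = 50.93° (east) — crosses 180°.
Leg 2: -165.06° → +36.51°, shortest Δλ = -158.43° (west) — crosses 180°.
Leg 3: +36.51° → -161.68°, shortest Δλ = 161.81° (east) — crosses 180°.
Leg 4: -161.68° → +34.13°, shortest Δλ = -164.19° (west) — crosses 180°.
Total crossings: 4.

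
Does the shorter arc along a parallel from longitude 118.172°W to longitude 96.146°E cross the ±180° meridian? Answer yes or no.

Naïve |96.146 − -118.172| = 214.318° > 180°, so the shorter arc goes the other way round — across 180°.
Signed shortest Δλ = ((96.146 − -118.172 + 180) mod 360) − 180 = -145.682°.
Going west by 145.682° from -118.172° passes through 180° before reaching +96.146°.

Yes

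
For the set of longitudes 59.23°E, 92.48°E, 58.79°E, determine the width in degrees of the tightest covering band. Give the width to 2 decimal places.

Sort the longitudes: +58.79°, +59.23°, +92.48°.
Eastward gaps between consecutive values (wrapping around): 0.44°, 33.25°, 326.31°.
Largest gap = 326.31° ⇒ minimal covering band is its complement: 360° − 326.31° = 33.69°.
Band runs from +58.79° eastward to +92.48°.

33.69°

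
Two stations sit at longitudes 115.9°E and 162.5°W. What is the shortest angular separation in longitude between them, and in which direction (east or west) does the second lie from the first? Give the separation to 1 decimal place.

81.6° east

Raw difference: -162.5 − 115.9 = -278.4°.
Normalise into (−180°, 180°]: -278.4° + 360° = 81.6°.
Positive ⇒ the second point lies to the east; separation 81.6°.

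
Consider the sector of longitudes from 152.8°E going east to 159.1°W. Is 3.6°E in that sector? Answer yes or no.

Band width going east from +152.8° to -159.1°: ((-159.1 − 152.8) mod 360) = 48.1°.
Offset of +3.6° east of the west edge: ((3.6 − 152.8) mod 360) = 210.8°.
210.8° > 48.1° ⇒ outside.

No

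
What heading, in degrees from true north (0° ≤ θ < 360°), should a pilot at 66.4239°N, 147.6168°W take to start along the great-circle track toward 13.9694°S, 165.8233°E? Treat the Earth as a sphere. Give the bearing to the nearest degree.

Δλ = 165.8233 − -147.6168 = 313.4401°; wrapped into (−180°, 180°]: -46.5599°.
θ = atan2( sin Δλ · cos φ₂ , cos φ₁ · sin φ₂ − sin φ₁ · cos φ₂ · cos Δλ )
  = atan2(-0.70462, -0.70812) = -135.142° → normalised to [0°, 360°): 224.858°.

225°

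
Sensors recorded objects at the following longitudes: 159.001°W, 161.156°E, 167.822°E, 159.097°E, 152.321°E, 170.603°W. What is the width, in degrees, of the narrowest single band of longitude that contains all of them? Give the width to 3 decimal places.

48.678°

Sort the longitudes: -170.603°, -159.001°, +152.321°, +159.097°, +161.156°, +167.822°.
Eastward gaps between consecutive values (wrapping around): 11.602°, 311.322°, 6.776°, 2.059°, 6.666°, 21.575°.
Largest gap = 311.322° ⇒ minimal covering band is its complement: 360° − 311.322° = 48.678°.
Band runs from +152.321° eastward to -159.001°, crossing the antimeridian.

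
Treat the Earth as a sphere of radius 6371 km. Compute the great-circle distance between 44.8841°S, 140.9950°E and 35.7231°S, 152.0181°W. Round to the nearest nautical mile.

3028 nmi

Δλ = -152.0181 − 140.9950 = -293.0131°; wrapped into (−180°, 180°]: 66.9869°.
Δφ = -35.7231 − -44.8841 = 9.1610°.
a = sin²(Δφ/2) + cos φ₁ · cos φ₂ · sin²(Δλ/2) = 0.181550.
c = 2·atan2(√a, √(1−a)) = 0.88033 rad → d = 6371·c ≈ 5608.55 km ≈ 3028.38 nmi.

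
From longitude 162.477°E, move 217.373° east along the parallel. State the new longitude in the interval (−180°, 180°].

Start at +162.477°; shift +217.373° → +379.850°.
+379.850° lies outside (−180°, 180°]; subtract 360° → +19.850°.

19.850°E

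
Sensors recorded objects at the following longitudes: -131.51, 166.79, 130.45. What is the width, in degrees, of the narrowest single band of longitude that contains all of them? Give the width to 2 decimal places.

Sort the longitudes: -131.51°, +130.45°, +166.79°.
Eastward gaps between consecutive values (wrapping around): 261.96°, 36.34°, 61.70°.
Largest gap = 261.96° ⇒ minimal covering band is its complement: 360° − 261.96° = 98.04°.
Band runs from +130.45° eastward to -131.51°, crossing the antimeridian.

98.04°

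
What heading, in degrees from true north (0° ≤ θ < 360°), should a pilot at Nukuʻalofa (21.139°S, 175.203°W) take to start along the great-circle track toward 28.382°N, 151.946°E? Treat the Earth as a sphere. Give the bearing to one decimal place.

Δλ = 151.946 − -175.203 = 327.149°; wrapped into (−180°, 180°]: -32.851°.
θ = atan2( sin Δλ · cos φ₂ , cos φ₁ · sin φ₂ − sin φ₁ · cos φ₂ · cos Δλ )
  = atan2(-0.47725, 0.70991) = -33.912° → normalised to [0°, 360°): 326.088°.

326.1°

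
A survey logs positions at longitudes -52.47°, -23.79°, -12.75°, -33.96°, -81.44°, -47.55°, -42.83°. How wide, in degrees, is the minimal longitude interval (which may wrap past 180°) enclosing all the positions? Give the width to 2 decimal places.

68.69°

Sort the longitudes: -81.44°, -52.47°, -47.55°, -42.83°, -33.96°, -23.79°, -12.75°.
Eastward gaps between consecutive values (wrapping around): 28.97°, 4.92°, 4.72°, 8.87°, 10.17°, 11.04°, 291.31°.
Largest gap = 291.31° ⇒ minimal covering band is its complement: 360° − 291.31° = 68.69°.
Band runs from -81.44° eastward to -12.75°.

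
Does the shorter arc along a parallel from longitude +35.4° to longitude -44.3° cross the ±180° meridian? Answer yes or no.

Signed shortest Δλ = ((-44.3 − 35.4 + 180) mod 360) − 180 = -79.7°.
Going west by 79.7° from +35.4° reaches -44.3° without touching 180°.

No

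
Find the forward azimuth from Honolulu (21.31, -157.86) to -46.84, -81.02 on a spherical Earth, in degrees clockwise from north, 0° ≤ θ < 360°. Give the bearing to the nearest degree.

138°

Δλ = -81.02 − -157.86 = 76.84°.
θ = atan2( sin Δλ · cos φ₂ , cos φ₁ · sin φ₂ − sin φ₁ · cos φ₂ · cos Δλ )
  = atan2(0.66607, -0.73617) = 137.862° → normalised to [0°, 360°): 137.862°.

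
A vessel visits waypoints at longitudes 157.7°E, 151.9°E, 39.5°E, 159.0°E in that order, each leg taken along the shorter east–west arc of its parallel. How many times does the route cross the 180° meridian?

0

Leg 1: +157.7° → +151.9°, shortest Δλ = -5.8° (west) — does not cross 180°.
Leg 2: +151.9° → +39.5°, shortest Δλ = -112.4° (west) — does not cross 180°.
Leg 3: +39.5° → +159.0°, shortest Δλ = 119.5° (east) — does not cross 180°.
Total crossings: 0.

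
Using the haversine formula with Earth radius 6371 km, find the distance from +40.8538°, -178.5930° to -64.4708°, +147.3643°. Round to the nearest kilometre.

Δλ = 147.3643 − -178.5930 = 325.9573°; wrapped into (−180°, 180°]: -34.0427°.
Δφ = -64.4708 − 40.8538 = -105.3246°.
a = sin²(Δφ/2) + cos φ₁ · cos φ₂ · sin²(Δλ/2) = 0.660077.
c = 2·atan2(√a, √(1−a)) = 1.89669 rad → d = 6371·c ≈ 12083.80 km.

12084 km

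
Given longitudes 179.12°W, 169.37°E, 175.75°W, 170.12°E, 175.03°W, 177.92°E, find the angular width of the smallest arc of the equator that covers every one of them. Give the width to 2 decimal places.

15.60°

Sort the longitudes: -179.12°, -175.75°, -175.03°, +169.37°, +170.12°, +177.92°.
Eastward gaps between consecutive values (wrapping around): 3.37°, 0.72°, 344.40°, 0.75°, 7.80°, 2.96°.
Largest gap = 344.40° ⇒ minimal covering band is its complement: 360° − 344.40° = 15.60°.
Band runs from +169.37° eastward to -175.03°, crossing the antimeridian.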